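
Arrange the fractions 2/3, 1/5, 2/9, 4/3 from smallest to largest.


Convert to decimal for comparison:
  2/3 = 0.6667
  1/5 = 0.2
  2/9 = 0.2222
  4/3 = 1.3333
Decimals in increasing order: 0.2 < 0.2222 < 0.6667 < 1.3333
Writing each back as its fraction gives the sorted order.
Final answer: 1/5, 2/9, 2/3, 4/3


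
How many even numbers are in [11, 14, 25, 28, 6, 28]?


Check each element:
  11 is odd
  14 is even
  25 is odd
  28 is even
  6 is even
  28 is even
Evens: [14, 28, 6, 28]
Count of evens = 4
Final answer: 4


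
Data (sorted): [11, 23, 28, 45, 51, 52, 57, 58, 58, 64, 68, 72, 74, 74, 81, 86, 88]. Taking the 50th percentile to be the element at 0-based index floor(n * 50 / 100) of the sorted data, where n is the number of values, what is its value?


The dataset has n = 17 elements.
Index = floor(17 * 50 / 100) = floor(850 / 100) = floor(8.5) = 8
Counting from index 0 in the sorted data, the element at index 8 is 58.
Final answer: 58


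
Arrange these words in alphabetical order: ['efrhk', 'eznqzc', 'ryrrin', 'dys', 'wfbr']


Compare strings character by character (the first differing letter decides):
  'dys' < 'efrhk' since 'd' < 'e' at position 1
  'efrhk' < 'eznqzc' since 'f' < 'z' at position 2
  'eznqzc' < 'ryrrin' since 'e' < 'r' at position 1
  'ryrrin' < 'wfbr' since 'r' < 'w' at position 1
Chaining these comparisons gives the alphabetical order.
Final answer: ['dys', 'efrhk', 'eznqzc', 'ryrrin', 'wfbr']


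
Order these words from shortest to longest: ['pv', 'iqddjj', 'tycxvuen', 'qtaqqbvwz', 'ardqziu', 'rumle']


Compute lengths:
  'pv' has length 2
  'iqddjj' has length 6
  'tycxvuen' has length 8
  'qtaqqbvwz' has length 9
  'ardqziu' has length 7
  'rumle' has length 5
Lengths in increasing order: 2 < 5 < 6 < 7 < 8 < 9
Listing the words in that order gives the answer.
Final answer: ['pv', 'rumle', 'iqddjj', 'ardqziu', 'tycxvuen', 'qtaqqbvwz']


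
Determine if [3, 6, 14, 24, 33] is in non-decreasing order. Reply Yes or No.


Check consecutive pairs:
  3 <= 6? True
  6 <= 14? True
  14 <= 24? True
  24 <= 33? True
Every consecutive pair is in order, so the list is non-decreasing.
Final answer: Yes


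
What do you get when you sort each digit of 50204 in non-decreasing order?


The number 50204 has digits: 5, 0, 2, 0, 4
Sorted: 0, 0, 2, 4, 5
Joining the sorted digits gives the result.
Final answer: 00245


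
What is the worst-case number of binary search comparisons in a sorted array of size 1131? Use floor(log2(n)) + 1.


Binary search halves the search space each step.
Maximum comparisons = floor(log2(1131)) + 1
log2(1131) = 10.1434
floor(log2(1131)) = 10, so 10 + 1 = 11
Final answer: 11


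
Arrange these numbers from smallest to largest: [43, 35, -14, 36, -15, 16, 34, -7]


Original list: [43, 35, -14, 36, -15, 16, 34, -7]
Repeatedly take the smallest remaining element:
  Remaining [43, 35, -14, 36, -15, 16, 34, -7] -> smallest is -15
  Remaining [43, 35, -14, 36, 16, 34, -7] -> smallest is -14
  Remaining [43, 35, 36, 16, 34, -7] -> smallest is -7
  Remaining [43, 35, 36, 16, 34] -> smallest is 16
  Remaining [43, 35, 36, 34] -> smallest is 34
  Remaining [43, 35, 36] -> smallest is 35
  Remaining [43, 36] -> smallest is 36
  Remaining [43] -> smallest is 43
Collecting the picks in order gives the sorted list.
Final answer: [-15, -14, -7, 16, 34, 35, 36, 43]


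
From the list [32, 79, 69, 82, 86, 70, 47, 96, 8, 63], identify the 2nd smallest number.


Sort ascending: [8, 32, 47, 63, 69, 70, 79, 82, 86, 96]
The 2nd element (1-indexed) is at index 1.
Value = 32
Final answer: 32


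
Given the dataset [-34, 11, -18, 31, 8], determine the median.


First, sort the list: [-34, -18, 8, 11, 31]
The list has 5 elements (odd count).
The middle index is 2 (0-based), and the element there is 8.
Final answer: 8


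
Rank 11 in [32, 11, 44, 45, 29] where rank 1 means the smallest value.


Sort ascending: [11, 29, 32, 44, 45]
Find 11 in the sorted list.
11 is at position 1 (1-indexed).
Final answer: 1


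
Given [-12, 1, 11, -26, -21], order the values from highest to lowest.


Original list: [-12, 1, 11, -26, -21]
Repeatedly take the largest remaining element:
  Remaining [-12, 1, 11, -26, -21] -> largest is 11
  Remaining [-12, 1, -26, -21] -> largest is 1
  Remaining [-12, -26, -21] -> largest is -12
  Remaining [-26, -21] -> largest is -21
  Remaining [-26] -> largest is -26
Collecting the picks in order gives the descending list.
Final answer: [11, 1, -12, -21, -26]


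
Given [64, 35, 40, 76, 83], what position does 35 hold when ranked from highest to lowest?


Sort descending: [83, 76, 64, 40, 35]
Find 35 in the sorted list.
35 is at position 5.
Final answer: 5


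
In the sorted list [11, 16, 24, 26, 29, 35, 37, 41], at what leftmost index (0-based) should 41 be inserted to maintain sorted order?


List is sorted: [11, 16, 24, 26, 29, 35, 37, 41]
We need the leftmost position where 41 can be inserted, i.e. the first index whose element is >= 41 (or the end of the list if none is).
Binary search with low=0, high=8 (0-based indices):
  low=0, high=8, mid=4: a[4]=29 < 41, so low = 5
  low=5, high=8, mid=6: a[6]=37 < 41, so low = 7
  low=7, high=8, mid=7: a[7]=41 >= 41, so high = 7
Now low = high = 7, so the insertion index is 7.
Final answer: 7


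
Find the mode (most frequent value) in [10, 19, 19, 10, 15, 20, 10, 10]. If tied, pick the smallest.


Count the frequency of each value:
  10 appears 4 time(s)
  15 appears 1 time(s)
  19 appears 2 time(s)
  20 appears 1 time(s)
Maximum frequency is 4.
Only 10 reaches that frequency, so it is the mode.
Final answer: 10


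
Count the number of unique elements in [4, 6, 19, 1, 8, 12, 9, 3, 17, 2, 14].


List all unique values:
Distinct values: [1, 2, 3, 4, 6, 8, 9, 12, 14, 17, 19]
Count = 11
Final answer: 11


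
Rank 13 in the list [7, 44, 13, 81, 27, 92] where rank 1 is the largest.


Sort descending: [92, 81, 44, 27, 13, 7]
Find 13 in the sorted list.
13 is at position 5.
Final answer: 5


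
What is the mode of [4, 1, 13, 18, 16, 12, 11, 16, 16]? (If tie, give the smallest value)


Count the frequency of each value:
  1 appears 1 time(s)
  4 appears 1 time(s)
  11 appears 1 time(s)
  12 appears 1 time(s)
  13 appears 1 time(s)
  16 appears 3 time(s)
  18 appears 1 time(s)
Maximum frequency is 3.
Only 16 reaches that frequency, so it is the mode.
Final answer: 16


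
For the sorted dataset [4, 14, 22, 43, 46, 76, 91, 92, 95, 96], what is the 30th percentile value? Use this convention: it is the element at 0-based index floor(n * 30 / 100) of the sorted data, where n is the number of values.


The dataset has n = 10 elements.
Index = floor(10 * 30 / 100) = floor(300 / 100) = floor(3) = 3
Counting from index 0 in the sorted data, the element at index 3 is 43.
Final answer: 43


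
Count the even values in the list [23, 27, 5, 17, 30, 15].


Check each element:
  23 is odd
  27 is odd
  5 is odd
  17 is odd
  30 is even
  15 is odd
Evens: [30]
Count of evens = 1
Final answer: 1


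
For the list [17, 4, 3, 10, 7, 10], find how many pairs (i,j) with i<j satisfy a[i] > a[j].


For each element, count the later elements that are smaller than it:
  17 (index 0): smaller elements after it = [4, 3, 10, 7, 10] -> 5
  4 (index 1): smaller elements after it = [3] -> 1
  3 (index 2): smaller elements after it = [] -> 0
  10 (index 3): smaller elements after it = [7] -> 1
  7 (index 4): smaller elements after it = [] -> 0
Total inversions = 5 + 1 + 0 + 1 + 0 = 7
Final answer: 7


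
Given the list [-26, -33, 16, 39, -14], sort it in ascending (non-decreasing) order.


Original list: [-26, -33, 16, 39, -14]
Repeatedly take the smallest remaining element:
  Remaining [-26, -33, 16, 39, -14] -> smallest is -33
  Remaining [-26, 16, 39, -14] -> smallest is -26
  Remaining [16, 39, -14] -> smallest is -14
  Remaining [16, 39] -> smallest is 16
  Remaining [39] -> smallest is 39
Collecting the picks in order gives the sorted list.
Final answer: [-33, -26, -14, 16, 39]


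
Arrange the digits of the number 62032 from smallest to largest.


The number 62032 has digits: 6, 2, 0, 3, 2
Sorted: 0, 2, 2, 3, 6
Joining the sorted digits gives the result.
Final answer: 02236


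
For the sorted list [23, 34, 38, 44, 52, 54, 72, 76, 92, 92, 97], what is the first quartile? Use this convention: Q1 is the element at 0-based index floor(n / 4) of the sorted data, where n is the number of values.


The list has n = 11 elements.
Q1 index = floor(11 / 4) = floor(2.75) = 2
Counting from index 0 in the sorted data, the element at index 2 is 38.
Final answer: 38


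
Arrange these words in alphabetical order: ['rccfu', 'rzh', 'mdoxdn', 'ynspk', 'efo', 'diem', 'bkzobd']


Compare strings character by character (the first differing letter decides):
  'bkzobd' < 'diem' since 'b' < 'd' at position 1
  'diem' < 'efo' since 'd' < 'e' at position 1
  'efo' < 'mdoxdn' since 'e' < 'm' at position 1
  'mdoxdn' < 'rccfu' since 'm' < 'r' at position 1
  'rccfu' < 'rzh' since 'c' < 'z' at position 2
  'rzh' < 'ynspk' since 'r' < 'y' at position 1
Chaining these comparisons gives the alphabetical order.
Final answer: ['bkzobd', 'diem', 'efo', 'mdoxdn', 'rccfu', 'rzh', 'ynspk']


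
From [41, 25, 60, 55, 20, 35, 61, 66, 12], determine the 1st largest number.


Sort descending: [66, 61, 60, 55, 41, 35, 25, 20, 12]
The 1st element (1-indexed) is at index 0.
Value = 66
Final answer: 66


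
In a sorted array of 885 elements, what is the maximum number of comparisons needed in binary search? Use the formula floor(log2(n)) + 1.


Binary search halves the search space each step.
Maximum comparisons = floor(log2(885)) + 1
log2(885) = 9.7895
floor(log2(885)) = 9, so 9 + 1 = 10
Final answer: 10


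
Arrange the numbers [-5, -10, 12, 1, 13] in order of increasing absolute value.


Compute absolute values:
  |-5| = 5
  |-10| = 10
  |12| = 12
  |1| = 1
  |13| = 13
Absolute values in increasing order: 1 < 5 < 10 < 12 < 13
Listing the original numbers in that order gives the answer.
Final answer: [1, -5, -10, 12, 13]


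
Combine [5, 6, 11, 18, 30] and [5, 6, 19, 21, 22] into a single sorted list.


List A: [5, 6, 11, 18, 30]
List B: [5, 6, 19, 21, 22]
Repeatedly compare the front elements and take the smaller:
  5 vs 5 -> take 5
  6 vs 5 -> take 5
  6 vs 6 -> take 6
  11 vs 6 -> take 6
  11 vs 19 -> take 11
  18 vs 19 -> take 18
  30 vs 19 -> take 19
  30 vs 21 -> take 21
  30 vs 22 -> take 22
  B is exhausted; append the rest of A: [30]
Final answer: [5, 5, 6, 6, 11, 18, 19, 21, 22, 30]


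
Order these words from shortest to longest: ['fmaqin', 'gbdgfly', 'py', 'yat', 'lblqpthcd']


Compute lengths:
  'fmaqin' has length 6
  'gbdgfly' has length 7
  'py' has length 2
  'yat' has length 3
  'lblqpthcd' has length 9
Lengths in increasing order: 2 < 3 < 6 < 7 < 9
Listing the words in that order gives the answer.
Final answer: ['py', 'yat', 'fmaqin', 'gbdgfly', 'lblqpthcd']


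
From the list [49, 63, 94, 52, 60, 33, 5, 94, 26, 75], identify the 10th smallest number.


Sort ascending: [5, 26, 33, 49, 52, 60, 63, 75, 94, 94]
The 10th element (1-indexed) is at index 9.
Value = 94
Final answer: 94


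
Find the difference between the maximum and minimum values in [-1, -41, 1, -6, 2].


Maximum value: 2
Minimum value: -41
Range = 2 - (-41) = 43
Final answer: 43


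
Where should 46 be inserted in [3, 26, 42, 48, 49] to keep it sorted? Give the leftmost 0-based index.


List is sorted: [3, 26, 42, 48, 49]
We need the leftmost position where 46 can be inserted, i.e. the first index whose element is >= 46 (or the end of the list if none is).
Binary search with low=0, high=5 (0-based indices):
  low=0, high=5, mid=2: a[2]=42 < 46, so low = 3
  low=3, high=5, mid=4: a[4]=49 >= 46, so high = 4
  low=3, high=4, mid=3: a[3]=48 >= 46, so high = 3
Now low = high = 3, so the insertion index is 3.
Final answer: 3


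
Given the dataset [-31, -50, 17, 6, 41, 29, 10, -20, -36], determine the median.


First, sort the list: [-50, -36, -31, -20, 6, 10, 17, 29, 41]
The list has 9 elements (odd count).
The middle index is 4 (0-based), and the element there is 6.
Final answer: 6


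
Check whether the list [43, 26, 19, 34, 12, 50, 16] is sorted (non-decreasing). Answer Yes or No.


Check consecutive pairs:
  43 <= 26? False
  26 <= 19? False
  19 <= 34? True
  34 <= 12? False
  12 <= 50? True
  50 <= 16? False
4 consecutive pair(s) are out of order, so the list is not sorted.
Final answer: No


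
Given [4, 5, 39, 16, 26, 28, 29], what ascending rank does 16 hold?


Sort ascending: [4, 5, 16, 26, 28, 29, 39]
Find 16 in the sorted list.
16 is at position 3 (1-indexed).
Final answer: 3


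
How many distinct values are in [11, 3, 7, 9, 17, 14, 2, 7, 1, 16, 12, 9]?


List all unique values:
Distinct values: [1, 2, 3, 7, 9, 11, 12, 14, 16, 17]
Count = 10
Final answer: 10


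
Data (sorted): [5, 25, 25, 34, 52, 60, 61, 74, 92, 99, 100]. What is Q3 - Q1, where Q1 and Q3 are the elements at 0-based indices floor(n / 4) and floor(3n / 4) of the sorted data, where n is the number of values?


The data has n = 11 elements.
Q1 index = floor(11 / 4) = floor(2.75) = 2; Q3 index = floor(3 * 11 / 4) = floor(8.25) = 8
Q1 = element at index 2 = 25
Q3 = element at index 8 = 92
IQR = 92 - 25 = 67
Final answer: 67


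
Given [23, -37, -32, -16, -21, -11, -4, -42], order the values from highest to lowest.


Original list: [23, -37, -32, -16, -21, -11, -4, -42]
Repeatedly take the largest remaining element:
  Remaining [23, -37, -32, -16, -21, -11, -4, -42] -> largest is 23
  Remaining [-37, -32, -16, -21, -11, -4, -42] -> largest is -4
  Remaining [-37, -32, -16, -21, -11, -42] -> largest is -11
  Remaining [-37, -32, -16, -21, -42] -> largest is -16
  Remaining [-37, -32, -21, -42] -> largest is -21
  Remaining [-37, -32, -42] -> largest is -32
  Remaining [-37, -42] -> largest is -37
  Remaining [-42] -> largest is -42
Collecting the picks in order gives the descending list.
Final answer: [23, -4, -11, -16, -21, -32, -37, -42]


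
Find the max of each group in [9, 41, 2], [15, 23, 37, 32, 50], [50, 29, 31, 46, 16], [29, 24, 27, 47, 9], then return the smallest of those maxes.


Find max of each group:
  Group 1: [9, 41, 2] -> max = 41
  Group 2: [15, 23, 37, 32, 50] -> max = 50
  Group 3: [50, 29, 31, 46, 16] -> max = 50
  Group 4: [29, 24, 27, 47, 9] -> max = 47
Maxes: [41, 50, 50, 47]
Minimum of maxes = 41
Final answer: 41


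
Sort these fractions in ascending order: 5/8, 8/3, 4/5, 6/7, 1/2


Convert to decimal for comparison:
  5/8 = 0.625
  8/3 = 2.6667
  4/5 = 0.8
  6/7 = 0.8571
  1/2 = 0.5
Decimals in increasing order: 0.5 < 0.625 < 0.8 < 0.8571 < 2.6667
Writing each back as its fraction gives the sorted order.
Final answer: 1/2, 5/8, 4/5, 6/7, 8/3


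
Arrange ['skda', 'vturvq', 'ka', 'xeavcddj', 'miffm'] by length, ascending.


Compute lengths:
  'skda' has length 4
  'vturvq' has length 6
  'ka' has length 2
  'xeavcddj' has length 8
  'miffm' has length 5
Lengths in increasing order: 2 < 4 < 5 < 6 < 8
Listing the words in that order gives the answer.
Final answer: ['ka', 'skda', 'miffm', 'vturvq', 'xeavcddj']


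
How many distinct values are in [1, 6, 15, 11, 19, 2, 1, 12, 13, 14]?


List all unique values:
Distinct values: [1, 2, 6, 11, 12, 13, 14, 15, 19]
Count = 9
Final answer: 9


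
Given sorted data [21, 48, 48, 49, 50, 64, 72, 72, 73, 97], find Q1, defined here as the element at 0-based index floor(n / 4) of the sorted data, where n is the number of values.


The list has n = 10 elements.
Q1 index = floor(10 / 4) = floor(2.5) = 2
Counting from index 0 in the sorted data, the element at index 2 is 48.
Final answer: 48


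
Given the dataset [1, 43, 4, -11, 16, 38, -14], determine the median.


First, sort the list: [-14, -11, 1, 4, 16, 38, 43]
The list has 7 elements (odd count).
The middle index is 3 (0-based), and the element there is 4.
Final answer: 4


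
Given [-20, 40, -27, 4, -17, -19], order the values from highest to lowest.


Original list: [-20, 40, -27, 4, -17, -19]
Repeatedly take the largest remaining element:
  Remaining [-20, 40, -27, 4, -17, -19] -> largest is 40
  Remaining [-20, -27, 4, -17, -19] -> largest is 4
  Remaining [-20, -27, -17, -19] -> largest is -17
  Remaining [-20, -27, -19] -> largest is -19
  Remaining [-20, -27] -> largest is -20
  Remaining [-27] -> largest is -27
Collecting the picks in order gives the descending list.
Final answer: [40, 4, -17, -19, -20, -27]


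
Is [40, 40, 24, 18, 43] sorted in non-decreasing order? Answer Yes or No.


Check consecutive pairs:
  40 <= 40? True
  40 <= 24? False
  24 <= 18? False
  18 <= 43? True
2 consecutive pair(s) are out of order, so the list is not sorted.
Final answer: No


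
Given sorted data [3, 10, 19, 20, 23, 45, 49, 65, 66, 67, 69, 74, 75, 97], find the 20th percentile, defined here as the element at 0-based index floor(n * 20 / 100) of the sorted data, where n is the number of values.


The dataset has n = 14 elements.
Index = floor(14 * 20 / 100) = floor(280 / 100) = floor(2.8) = 2
Counting from index 0 in the sorted data, the element at index 2 is 19.
Final answer: 19


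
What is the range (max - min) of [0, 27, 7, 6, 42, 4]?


Maximum value: 42
Minimum value: 0
Range = 42 - 0 = 42
Final answer: 42


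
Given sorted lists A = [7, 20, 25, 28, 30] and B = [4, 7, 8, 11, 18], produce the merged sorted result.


List A: [7, 20, 25, 28, 30]
List B: [4, 7, 8, 11, 18]
Repeatedly compare the front elements and take the smaller:
  7 vs 4 -> take 4
  7 vs 7 -> take 7
  20 vs 7 -> take 7
  20 vs 8 -> take 8
  20 vs 11 -> take 11
  20 vs 18 -> take 18
  B is exhausted; append the rest of A: [20, 25, 28, 30]
Final answer: [4, 7, 7, 8, 11, 18, 20, 25, 28, 30]


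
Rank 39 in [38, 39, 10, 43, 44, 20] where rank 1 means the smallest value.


Sort ascending: [10, 20, 38, 39, 43, 44]
Find 39 in the sorted list.
39 is at position 4 (1-indexed).
Final answer: 4


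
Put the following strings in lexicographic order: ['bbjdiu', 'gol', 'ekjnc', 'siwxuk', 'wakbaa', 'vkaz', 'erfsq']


Compare strings character by character (the first differing letter decides):
  'bbjdiu' < 'ekjnc' since 'b' < 'e' at position 1
  'ekjnc' < 'erfsq' since 'k' < 'r' at position 2
  'erfsq' < 'gol' since 'e' < 'g' at position 1
  'gol' < 'siwxuk' since 'g' < 's' at position 1
  'siwxuk' < 'vkaz' since 's' < 'v' at position 1
  'vkaz' < 'wakbaa' since 'v' < 'w' at position 1
Chaining these comparisons gives the alphabetical order.
Final answer: ['bbjdiu', 'ekjnc', 'erfsq', 'gol', 'siwxuk', 'vkaz', 'wakbaa']


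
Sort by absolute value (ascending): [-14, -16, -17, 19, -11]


Compute absolute values:
  |-14| = 14
  |-16| = 16
  |-17| = 17
  |19| = 19
  |-11| = 11
Absolute values in increasing order: 11 < 14 < 16 < 17 < 19
Listing the original numbers in that order gives the answer.
Final answer: [-11, -14, -16, -17, 19]


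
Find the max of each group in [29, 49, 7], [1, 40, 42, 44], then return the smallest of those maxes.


Find max of each group:
  Group 1: [29, 49, 7] -> max = 49
  Group 2: [1, 40, 42, 44] -> max = 44
Maxes: [49, 44]
Minimum of maxes = 44
Final answer: 44


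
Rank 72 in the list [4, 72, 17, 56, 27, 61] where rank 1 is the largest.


Sort descending: [72, 61, 56, 27, 17, 4]
Find 72 in the sorted list.
72 is at position 1.
Final answer: 1


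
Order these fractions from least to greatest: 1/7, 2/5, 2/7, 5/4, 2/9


Convert to decimal for comparison:
  1/7 = 0.1429
  2/5 = 0.4
  2/7 = 0.2857
  5/4 = 1.25
  2/9 = 0.2222
Decimals in increasing order: 0.1429 < 0.2222 < 0.2857 < 0.4 < 1.25
Writing each back as its fraction gives the sorted order.
Final answer: 1/7, 2/9, 2/7, 2/5, 5/4


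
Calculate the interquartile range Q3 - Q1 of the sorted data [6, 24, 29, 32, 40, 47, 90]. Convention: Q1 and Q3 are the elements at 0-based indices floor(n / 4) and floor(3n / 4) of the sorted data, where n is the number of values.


The data has n = 7 elements.
Q1 index = floor(7 / 4) = floor(1.75) = 1; Q3 index = floor(3 * 7 / 4) = floor(5.25) = 5
Q1 = element at index 1 = 24
Q3 = element at index 5 = 47
IQR = 47 - 24 = 23
Final answer: 23


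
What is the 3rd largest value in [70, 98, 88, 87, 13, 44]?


Sort descending: [98, 88, 87, 70, 44, 13]
The 3rd element (1-indexed) is at index 2.
Value = 87
Final answer: 87


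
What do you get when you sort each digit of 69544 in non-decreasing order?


The number 69544 has digits: 6, 9, 5, 4, 4
Sorted: 4, 4, 5, 6, 9
Joining the sorted digits gives the result.
Final answer: 44569


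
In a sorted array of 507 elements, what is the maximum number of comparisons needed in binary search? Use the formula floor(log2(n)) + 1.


Binary search halves the search space each step.
Maximum comparisons = floor(log2(507)) + 1
log2(507) = 8.9858
floor(log2(507)) = 8, so 8 + 1 = 9
Final answer: 9


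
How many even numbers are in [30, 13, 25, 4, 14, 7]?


Check each element:
  30 is even
  13 is odd
  25 is odd
  4 is even
  14 is even
  7 is odd
Evens: [30, 4, 14]
Count of evens = 3
Final answer: 3


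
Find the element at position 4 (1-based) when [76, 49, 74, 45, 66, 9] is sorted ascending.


Sort ascending: [9, 45, 49, 66, 74, 76]
The 4th element (1-indexed) is at index 3.
Value = 66
Final answer: 66


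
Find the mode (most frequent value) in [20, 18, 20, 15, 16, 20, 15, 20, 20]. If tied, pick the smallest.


Count the frequency of each value:
  15 appears 2 time(s)
  16 appears 1 time(s)
  18 appears 1 time(s)
  20 appears 5 time(s)
Maximum frequency is 5.
Only 20 reaches that frequency, so it is the mode.
Final answer: 20


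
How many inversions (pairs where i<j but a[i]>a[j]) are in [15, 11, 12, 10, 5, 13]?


For each element, count the later elements that are smaller than it:
  15 (index 0): smaller elements after it = [11, 12, 10, 5, 13] -> 5
  11 (index 1): smaller elements after it = [10, 5] -> 2
  12 (index 2): smaller elements after it = [10, 5] -> 2
  10 (index 3): smaller elements after it = [5] -> 1
  5 (index 4): smaller elements after it = [] -> 0
Total inversions = 5 + 2 + 2 + 1 + 0 = 10
Final answer: 10


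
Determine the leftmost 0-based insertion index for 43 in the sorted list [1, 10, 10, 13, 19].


List is sorted: [1, 10, 10, 13, 19]
We need the leftmost position where 43 can be inserted, i.e. the first index whose element is >= 43 (or the end of the list if none is).
Binary search with low=0, high=5 (0-based indices):
  low=0, high=5, mid=2: a[2]=10 < 43, so low = 3
  low=3, high=5, mid=4: a[4]=19 < 43, so low = 5
Now low = high = 5, so the insertion index is 5.
Final answer: 5


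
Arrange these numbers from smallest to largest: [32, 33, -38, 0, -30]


Original list: [32, 33, -38, 0, -30]
Repeatedly take the smallest remaining element:
  Remaining [32, 33, -38, 0, -30] -> smallest is -38
  Remaining [32, 33, 0, -30] -> smallest is -30
  Remaining [32, 33, 0] -> smallest is 0
  Remaining [32, 33] -> smallest is 32
  Remaining [33] -> smallest is 33
Collecting the picks in order gives the sorted list.
Final answer: [-38, -30, 0, 32, 33]


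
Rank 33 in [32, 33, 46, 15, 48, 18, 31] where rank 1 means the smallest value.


Sort ascending: [15, 18, 31, 32, 33, 46, 48]
Find 33 in the sorted list.
33 is at position 5 (1-indexed).
Final answer: 5


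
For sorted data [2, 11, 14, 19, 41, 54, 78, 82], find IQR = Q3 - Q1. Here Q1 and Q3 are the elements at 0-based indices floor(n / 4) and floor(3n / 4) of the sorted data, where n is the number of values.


The data has n = 8 elements.
Q1 index = floor(8 / 4) = floor(2) = 2; Q3 index = floor(3 * 8 / 4) = floor(6) = 6
Q1 = element at index 2 = 14
Q3 = element at index 6 = 78
IQR = 78 - 14 = 64
Final answer: 64


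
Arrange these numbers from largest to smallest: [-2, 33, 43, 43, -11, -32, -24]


Original list: [-2, 33, 43, 43, -11, -32, -24]
Repeatedly take the largest remaining element:
  Remaining [-2, 33, 43, 43, -11, -32, -24] -> largest is 43
  Remaining [-2, 33, 43, -11, -32, -24] -> largest is 43
  Remaining [-2, 33, -11, -32, -24] -> largest is 33
  Remaining [-2, -11, -32, -24] -> largest is -2
  Remaining [-11, -32, -24] -> largest is -11
  Remaining [-32, -24] -> largest is -24
  Remaining [-32] -> largest is -32
Collecting the picks in order gives the descending list.
Final answer: [43, 43, 33, -2, -11, -24, -32]


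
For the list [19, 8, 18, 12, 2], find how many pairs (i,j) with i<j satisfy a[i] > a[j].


For each element, count the later elements that are smaller than it:
  19 (index 0): smaller elements after it = [8, 18, 12, 2] -> 4
  8 (index 1): smaller elements after it = [2] -> 1
  18 (index 2): smaller elements after it = [12, 2] -> 2
  12 (index 3): smaller elements after it = [2] -> 1
Total inversions = 4 + 1 + 2 + 1 = 8
Final answer: 8


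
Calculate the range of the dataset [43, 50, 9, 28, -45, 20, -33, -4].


Maximum value: 50
Minimum value: -45
Range = 50 - (-45) = 95
Final answer: 95


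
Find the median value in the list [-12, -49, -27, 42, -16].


First, sort the list: [-49, -27, -16, -12, 42]
The list has 5 elements (odd count).
The middle index is 2 (0-based), and the element there is -16.
Final answer: -16


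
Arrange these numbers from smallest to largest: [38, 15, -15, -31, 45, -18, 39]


Original list: [38, 15, -15, -31, 45, -18, 39]
Repeatedly take the smallest remaining element:
  Remaining [38, 15, -15, -31, 45, -18, 39] -> smallest is -31
  Remaining [38, 15, -15, 45, -18, 39] -> smallest is -18
  Remaining [38, 15, -15, 45, 39] -> smallest is -15
  Remaining [38, 15, 45, 39] -> smallest is 15
  Remaining [38, 45, 39] -> smallest is 38
  Remaining [45, 39] -> smallest is 39
  Remaining [45] -> smallest is 45
Collecting the picks in order gives the sorted list.
Final answer: [-31, -18, -15, 15, 38, 39, 45]


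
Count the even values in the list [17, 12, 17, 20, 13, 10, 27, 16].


Check each element:
  17 is odd
  12 is even
  17 is odd
  20 is even
  13 is odd
  10 is even
  27 is odd
  16 is even
Evens: [12, 20, 10, 16]
Count of evens = 4
Final answer: 4


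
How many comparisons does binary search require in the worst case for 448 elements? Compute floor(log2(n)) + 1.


Binary search halves the search space each step.
Maximum comparisons = floor(log2(448)) + 1
log2(448) = 8.8074
floor(log2(448)) = 8, so 8 + 1 = 9
Final answer: 9


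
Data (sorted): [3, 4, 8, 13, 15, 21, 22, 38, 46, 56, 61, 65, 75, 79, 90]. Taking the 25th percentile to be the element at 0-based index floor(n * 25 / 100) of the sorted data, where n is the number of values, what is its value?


The dataset has n = 15 elements.
Index = floor(15 * 25 / 100) = floor(375 / 100) = floor(3.75) = 3
Counting from index 0 in the sorted data, the element at index 3 is 13.
Final answer: 13


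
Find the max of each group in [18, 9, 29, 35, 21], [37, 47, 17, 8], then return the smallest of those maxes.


Find max of each group:
  Group 1: [18, 9, 29, 35, 21] -> max = 35
  Group 2: [37, 47, 17, 8] -> max = 47
Maxes: [35, 47]
Minimum of maxes = 35
Final answer: 35


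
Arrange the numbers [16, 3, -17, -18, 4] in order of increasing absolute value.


Compute absolute values:
  |16| = 16
  |3| = 3
  |-17| = 17
  |-18| = 18
  |4| = 4
Absolute values in increasing order: 3 < 4 < 16 < 17 < 18
Listing the original numbers in that order gives the answer.
Final answer: [3, 4, 16, -17, -18]


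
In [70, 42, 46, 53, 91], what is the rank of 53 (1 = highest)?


Sort descending: [91, 70, 53, 46, 42]
Find 53 in the sorted list.
53 is at position 3.
Final answer: 3


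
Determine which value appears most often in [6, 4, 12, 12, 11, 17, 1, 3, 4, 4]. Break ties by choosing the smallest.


Count the frequency of each value:
  1 appears 1 time(s)
  3 appears 1 time(s)
  4 appears 3 time(s)
  6 appears 1 time(s)
  11 appears 1 time(s)
  12 appears 2 time(s)
  17 appears 1 time(s)
Maximum frequency is 3.
Only 4 reaches that frequency, so it is the mode.
Final answer: 4


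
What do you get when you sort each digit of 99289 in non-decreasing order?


The number 99289 has digits: 9, 9, 2, 8, 9
Sorted: 2, 8, 9, 9, 9
Joining the sorted digits gives the result.
Final answer: 28999


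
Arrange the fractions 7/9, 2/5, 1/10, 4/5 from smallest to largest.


Convert to decimal for comparison:
  7/9 = 0.7778
  2/5 = 0.4
  1/10 = 0.1
  4/5 = 0.8
Decimals in increasing order: 0.1 < 0.4 < 0.7778 < 0.8
Writing each back as its fraction gives the sorted order.
Final answer: 1/10, 2/5, 7/9, 4/5


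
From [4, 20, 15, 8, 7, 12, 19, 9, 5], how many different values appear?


List all unique values:
Distinct values: [4, 5, 7, 8, 9, 12, 15, 19, 20]
Count = 9
Final answer: 9


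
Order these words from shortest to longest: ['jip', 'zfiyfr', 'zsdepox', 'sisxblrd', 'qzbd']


Compute lengths:
  'jip' has length 3
  'zfiyfr' has length 6
  'zsdepox' has length 7
  'sisxblrd' has length 8
  'qzbd' has length 4
Lengths in increasing order: 3 < 4 < 6 < 7 < 8
Listing the words in that order gives the answer.
Final answer: ['jip', 'qzbd', 'zfiyfr', 'zsdepox', 'sisxblrd']


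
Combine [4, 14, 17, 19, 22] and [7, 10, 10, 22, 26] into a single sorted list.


List A: [4, 14, 17, 19, 22]
List B: [7, 10, 10, 22, 26]
Repeatedly compare the front elements and take the smaller:
  4 vs 7 -> take 4
  14 vs 7 -> take 7
  14 vs 10 -> take 10
  14 vs 10 -> take 10
  14 vs 22 -> take 14
  17 vs 22 -> take 17
  19 vs 22 -> take 19
  22 vs 22 -> take 22
  A is exhausted; append the rest of B: [22, 26]
Final answer: [4, 7, 10, 10, 14, 17, 19, 22, 22, 26]


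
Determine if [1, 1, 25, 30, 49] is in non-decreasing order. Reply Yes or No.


Check consecutive pairs:
  1 <= 1? True
  1 <= 25? True
  25 <= 30? True
  30 <= 49? True
Every consecutive pair is in order, so the list is non-decreasing.
Final answer: Yes


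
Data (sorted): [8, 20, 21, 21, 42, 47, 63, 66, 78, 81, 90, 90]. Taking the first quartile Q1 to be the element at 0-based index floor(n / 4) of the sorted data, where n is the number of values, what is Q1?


The list has n = 12 elements.
Q1 index = floor(12 / 4) = floor(3) = 3
Counting from index 0 in the sorted data, the element at index 3 is 21.
Final answer: 21


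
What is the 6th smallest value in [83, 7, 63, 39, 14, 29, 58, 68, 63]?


Sort ascending: [7, 14, 29, 39, 58, 63, 63, 68, 83]
The 6th element (1-indexed) is at index 5.
Value = 63
Final answer: 63


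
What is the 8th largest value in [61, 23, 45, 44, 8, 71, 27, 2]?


Sort descending: [71, 61, 45, 44, 27, 23, 8, 2]
The 8th element (1-indexed) is at index 7.
Value = 2
Final answer: 2


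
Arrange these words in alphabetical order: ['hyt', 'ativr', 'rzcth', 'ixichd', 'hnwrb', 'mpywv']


Compare strings character by character (the first differing letter decides):
  'ativr' < 'hnwrb' since 'a' < 'h' at position 1
  'hnwrb' < 'hyt' since 'n' < 'y' at position 2
  'hyt' < 'ixichd' since 'h' < 'i' at position 1
  'ixichd' < 'mpywv' since 'i' < 'm' at position 1
  'mpywv' < 'rzcth' since 'm' < 'r' at position 1
Chaining these comparisons gives the alphabetical order.
Final answer: ['ativr', 'hnwrb', 'hyt', 'ixichd', 'mpywv', 'rzcth']


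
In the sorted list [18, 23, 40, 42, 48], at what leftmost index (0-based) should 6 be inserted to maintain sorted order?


List is sorted: [18, 23, 40, 42, 48]
We need the leftmost position where 6 can be inserted, i.e. the first index whose element is >= 6 (or the end of the list if none is).
Binary search with low=0, high=5 (0-based indices):
  low=0, high=5, mid=2: a[2]=40 >= 6, so high = 2
  low=0, high=2, mid=1: a[1]=23 >= 6, so high = 1
  low=0, high=1, mid=0: a[0]=18 >= 6, so high = 0
Now low = high = 0, so the insertion index is 0.
Final answer: 0


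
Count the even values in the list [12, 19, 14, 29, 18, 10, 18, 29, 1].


Check each element:
  12 is even
  19 is odd
  14 is even
  29 is odd
  18 is even
  10 is even
  18 is even
  29 is odd
  1 is odd
Evens: [12, 14, 18, 10, 18]
Count of evens = 5
Final answer: 5


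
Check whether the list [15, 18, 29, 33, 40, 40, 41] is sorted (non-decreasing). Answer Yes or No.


Check consecutive pairs:
  15 <= 18? True
  18 <= 29? True
  29 <= 33? True
  33 <= 40? True
  40 <= 40? True
  40 <= 41? True
Every consecutive pair is in order, so the list is non-decreasing.
Final answer: Yes


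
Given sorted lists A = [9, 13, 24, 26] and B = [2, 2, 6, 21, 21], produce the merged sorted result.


List A: [9, 13, 24, 26]
List B: [2, 2, 6, 21, 21]
Repeatedly compare the front elements and take the smaller:
  9 vs 2 -> take 2
  9 vs 2 -> take 2
  9 vs 6 -> take 6
  9 vs 21 -> take 9
  13 vs 21 -> take 13
  24 vs 21 -> take 21
  24 vs 21 -> take 21
  B is exhausted; append the rest of A: [24, 26]
Final answer: [2, 2, 6, 9, 13, 21, 21, 24, 26]


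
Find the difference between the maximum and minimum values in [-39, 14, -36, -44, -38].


Maximum value: 14
Minimum value: -44
Range = 14 - (-44) = 58
Final answer: 58


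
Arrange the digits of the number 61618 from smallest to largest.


The number 61618 has digits: 6, 1, 6, 1, 8
Sorted: 1, 1, 6, 6, 8
Joining the sorted digits gives the result.
Final answer: 11668


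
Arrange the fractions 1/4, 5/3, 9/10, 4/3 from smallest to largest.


Convert to decimal for comparison:
  1/4 = 0.25
  5/3 = 1.6667
  9/10 = 0.9
  4/3 = 1.3333
Decimals in increasing order: 0.25 < 0.9 < 1.3333 < 1.6667
Writing each back as its fraction gives the sorted order.
Final answer: 1/4, 9/10, 4/3, 5/3


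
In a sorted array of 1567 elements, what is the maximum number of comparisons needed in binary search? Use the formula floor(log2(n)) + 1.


Binary search halves the search space each step.
Maximum comparisons = floor(log2(1567)) + 1
log2(1567) = 10.6138
floor(log2(1567)) = 10, so 10 + 1 = 11
Final answer: 11


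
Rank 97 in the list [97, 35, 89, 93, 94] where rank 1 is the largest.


Sort descending: [97, 94, 93, 89, 35]
Find 97 in the sorted list.
97 is at position 1.
Final answer: 1


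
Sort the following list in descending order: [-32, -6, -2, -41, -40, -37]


Original list: [-32, -6, -2, -41, -40, -37]
Repeatedly take the largest remaining element:
  Remaining [-32, -6, -2, -41, -40, -37] -> largest is -2
  Remaining [-32, -6, -41, -40, -37] -> largest is -6
  Remaining [-32, -41, -40, -37] -> largest is -32
  Remaining [-41, -40, -37] -> largest is -37
  Remaining [-41, -40] -> largest is -40
  Remaining [-41] -> largest is -41
Collecting the picks in order gives the descending list.
Final answer: [-2, -6, -32, -37, -40, -41]


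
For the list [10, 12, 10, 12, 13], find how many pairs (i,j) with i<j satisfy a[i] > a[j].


For each element, count the later elements that are smaller than it:
  10 (index 0): smaller elements after it = [] -> 0
  12 (index 1): smaller elements after it = [10] -> 1
  10 (index 2): smaller elements after it = [] -> 0
  12 (index 3): smaller elements after it = [] -> 0
Total inversions = 0 + 1 + 0 + 0 = 1
Final answer: 1


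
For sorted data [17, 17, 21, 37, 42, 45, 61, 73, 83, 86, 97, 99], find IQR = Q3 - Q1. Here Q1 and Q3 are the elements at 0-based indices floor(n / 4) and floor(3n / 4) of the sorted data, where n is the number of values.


The data has n = 12 elements.
Q1 index = floor(12 / 4) = floor(3) = 3; Q3 index = floor(3 * 12 / 4) = floor(9) = 9
Q1 = element at index 3 = 37
Q3 = element at index 9 = 86
IQR = 86 - 37 = 49
Final answer: 49


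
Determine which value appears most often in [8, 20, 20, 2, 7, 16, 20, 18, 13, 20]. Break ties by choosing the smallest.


Count the frequency of each value:
  2 appears 1 time(s)
  7 appears 1 time(s)
  8 appears 1 time(s)
  13 appears 1 time(s)
  16 appears 1 time(s)
  18 appears 1 time(s)
  20 appears 4 time(s)
Maximum frequency is 4.
Only 20 reaches that frequency, so it is the mode.
Final answer: 20


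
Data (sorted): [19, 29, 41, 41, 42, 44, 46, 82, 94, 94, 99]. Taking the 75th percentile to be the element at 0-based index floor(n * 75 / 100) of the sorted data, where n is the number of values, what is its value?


The dataset has n = 11 elements.
Index = floor(11 * 75 / 100) = floor(825 / 100) = floor(8.25) = 8
Counting from index 0 in the sorted data, the element at index 8 is 94.
Final answer: 94


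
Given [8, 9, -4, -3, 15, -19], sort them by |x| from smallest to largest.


Compute absolute values:
  |8| = 8
  |9| = 9
  |-4| = 4
  |-3| = 3
  |15| = 15
  |-19| = 19
Absolute values in increasing order: 3 < 4 < 8 < 9 < 15 < 19
Listing the original numbers in that order gives the answer.
Final answer: [-3, -4, 8, 9, 15, -19]


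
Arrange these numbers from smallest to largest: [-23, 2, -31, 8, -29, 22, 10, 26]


Original list: [-23, 2, -31, 8, -29, 22, 10, 26]
Repeatedly take the smallest remaining element:
  Remaining [-23, 2, -31, 8, -29, 22, 10, 26] -> smallest is -31
  Remaining [-23, 2, 8, -29, 22, 10, 26] -> smallest is -29
  Remaining [-23, 2, 8, 22, 10, 26] -> smallest is -23
  Remaining [2, 8, 22, 10, 26] -> smallest is 2
  Remaining [8, 22, 10, 26] -> smallest is 8
  Remaining [22, 10, 26] -> smallest is 10
  Remaining [22, 26] -> smallest is 22
  Remaining [26] -> smallest is 26
Collecting the picks in order gives the sorted list.
Final answer: [-31, -29, -23, 2, 8, 10, 22, 26]


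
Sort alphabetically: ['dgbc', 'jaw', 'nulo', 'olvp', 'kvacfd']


Compare strings character by character (the first differing letter decides):
  'dgbc' < 'jaw' since 'd' < 'j' at position 1
  'jaw' < 'kvacfd' since 'j' < 'k' at position 1
  'kvacfd' < 'nulo' since 'k' < 'n' at position 1
  'nulo' < 'olvp' since 'n' < 'o' at position 1
Chaining these comparisons gives the alphabetical order.
Final answer: ['dgbc', 'jaw', 'kvacfd', 'nulo', 'olvp']


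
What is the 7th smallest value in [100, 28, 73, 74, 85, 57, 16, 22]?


Sort ascending: [16, 22, 28, 57, 73, 74, 85, 100]
The 7th element (1-indexed) is at index 6.
Value = 85
Final answer: 85


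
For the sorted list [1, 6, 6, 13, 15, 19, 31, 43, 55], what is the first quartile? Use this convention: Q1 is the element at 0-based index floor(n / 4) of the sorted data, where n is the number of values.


The list has n = 9 elements.
Q1 index = floor(9 / 4) = floor(2.25) = 2
Counting from index 0 in the sorted data, the element at index 2 is 6.
Final answer: 6


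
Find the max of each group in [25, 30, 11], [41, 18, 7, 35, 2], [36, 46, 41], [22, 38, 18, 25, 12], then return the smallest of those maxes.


Find max of each group:
  Group 1: [25, 30, 11] -> max = 30
  Group 2: [41, 18, 7, 35, 2] -> max = 41
  Group 3: [36, 46, 41] -> max = 46
  Group 4: [22, 38, 18, 25, 12] -> max = 38
Maxes: [30, 41, 46, 38]
Minimum of maxes = 30
Final answer: 30


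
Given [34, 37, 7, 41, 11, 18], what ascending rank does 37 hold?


Sort ascending: [7, 11, 18, 34, 37, 41]
Find 37 in the sorted list.
37 is at position 5 (1-indexed).
Final answer: 5


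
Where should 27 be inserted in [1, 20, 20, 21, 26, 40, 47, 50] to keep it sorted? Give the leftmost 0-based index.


List is sorted: [1, 20, 20, 21, 26, 40, 47, 50]
We need the leftmost position where 27 can be inserted, i.e. the first index whose element is >= 27 (or the end of the list if none is).
Binary search with low=0, high=8 (0-based indices):
  low=0, high=8, mid=4: a[4]=26 < 27, so low = 5
  low=5, high=8, mid=6: a[6]=47 >= 27, so high = 6
  low=5, high=6, mid=5: a[5]=40 >= 27, so high = 5
Now low = high = 5, so the insertion index is 5.
Final answer: 5


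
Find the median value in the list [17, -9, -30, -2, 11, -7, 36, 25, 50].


First, sort the list: [-30, -9, -7, -2, 11, 17, 25, 36, 50]
The list has 9 elements (odd count).
The middle index is 4 (0-based), and the element there is 11.
Final answer: 11


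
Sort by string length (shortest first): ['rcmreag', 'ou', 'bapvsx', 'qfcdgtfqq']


Compute lengths:
  'rcmreag' has length 7
  'ou' has length 2
  'bapvsx' has length 6
  'qfcdgtfqq' has length 9
Lengths in increasing order: 2 < 6 < 7 < 9
Listing the words in that order gives the answer.
Final answer: ['ou', 'bapvsx', 'rcmreag', 'qfcdgtfqq']
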